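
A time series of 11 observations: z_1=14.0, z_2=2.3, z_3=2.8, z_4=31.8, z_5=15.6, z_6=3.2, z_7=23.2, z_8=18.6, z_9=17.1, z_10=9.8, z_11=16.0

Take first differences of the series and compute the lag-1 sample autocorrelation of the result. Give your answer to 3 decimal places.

First differences Δz: -11.7, 0.5, 29.0, -16.2, -12.4, 20.0, -4.6, -1.5, -7.3, 6.2
Mean of differences = 0.2000
Numerator Σ(Δz_t−Δz̄)(Δz_{t+1}−Δz̄) = -629.2200
Denominator Σ(Δz_t−Δz̄)² = 1909.0800
r_1(Δz) = -629.2200 / 1909.0800 = -0.330

-0.330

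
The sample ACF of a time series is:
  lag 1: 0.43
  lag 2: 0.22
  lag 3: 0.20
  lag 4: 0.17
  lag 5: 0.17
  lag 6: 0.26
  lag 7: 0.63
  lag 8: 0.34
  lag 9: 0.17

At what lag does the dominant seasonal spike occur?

The largest autocorrelation is r_7 = 0.63; the remaining lags stay at or below 0.43. The elevated value at lag 1 (0.43), dropping to 0.22 at lag 2, reflects decaying short-term dependence rather than seasonality.
The dominant spike at lag 7 indicates a seasonal period of 7.

7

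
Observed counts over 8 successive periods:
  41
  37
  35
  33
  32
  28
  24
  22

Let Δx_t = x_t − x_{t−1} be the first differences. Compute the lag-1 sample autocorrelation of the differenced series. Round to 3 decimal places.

-0.069

First differences Δx: -4, -2, -2, -1, -4, -4, -2
Mean of differences = -2.7143
Numerator Σ(Δx_t−Δx̄)(Δx_{t+1}−Δx̄) = -0.6531
Denominator Σ(Δx_t−Δx̄)² = 9.4286
r_1(Δx) = -0.6531 / 9.4286 = -0.069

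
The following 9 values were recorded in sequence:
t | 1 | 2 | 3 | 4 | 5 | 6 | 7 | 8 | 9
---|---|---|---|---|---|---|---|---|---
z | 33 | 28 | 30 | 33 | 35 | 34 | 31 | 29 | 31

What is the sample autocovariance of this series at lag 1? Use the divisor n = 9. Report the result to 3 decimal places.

Mean z̄ = (33 + 28 + 30 + 33 + 35 + 34 + 31 + 29 + 31)/9 = 31.5556
Σ_{t=1}^{8}(z_t−z̄)(z_{t+1}−z̄) = 13.0247
γ_1 = 13.0247 / 9 = 1.447

1.447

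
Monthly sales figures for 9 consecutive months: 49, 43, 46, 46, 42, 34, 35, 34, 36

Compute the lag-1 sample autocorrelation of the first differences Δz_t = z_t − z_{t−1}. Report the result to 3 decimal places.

First differences Δz: -6, 3, 0, -4, -8, 1, -1, 2
Mean of differences = -1.6250
Numerator Σ(Δz_t−Δz̄)(Δz_{t+1}−Δz̄) = -14.2656
Denominator Σ(Δz_t−Δz̄)² = 109.8750
r_1(Δz) = -14.2656 / 109.8750 = -0.130

-0.130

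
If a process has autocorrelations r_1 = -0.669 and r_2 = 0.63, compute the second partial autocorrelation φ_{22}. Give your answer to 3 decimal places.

φ_{22} = (r_2 − r_1²) / (1 − r_1²)
r_1² = (-0.669)² = 0.447561
Numerator = 0.63 − 0.4476 = 0.1824; denominator = 1 − 0.4476 = 0.5524
φ_{22} = 0.1824 / 0.5524 = 0.330

0.330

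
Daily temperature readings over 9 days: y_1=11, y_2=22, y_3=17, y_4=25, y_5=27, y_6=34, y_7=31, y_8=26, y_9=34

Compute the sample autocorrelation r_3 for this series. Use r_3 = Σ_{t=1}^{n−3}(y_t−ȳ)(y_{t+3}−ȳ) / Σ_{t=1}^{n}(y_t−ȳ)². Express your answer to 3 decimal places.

0.005

Mean ȳ = (11 + 22 + 17 + 25 + 27 + 34 + 31 + 26 + 34)/9 = 25.2222
Σ(y_t−ȳ)(y_{t+3}−ȳ) = (3.1605) + (-5.7284) + (-72.1728) + (-1.2840) + (1.3827) + (77.0494) = 2.4074
Denominator Σ(y_t−ȳ)² = 471.5556
r_3 = 2.4074 / 471.5556 = 0.005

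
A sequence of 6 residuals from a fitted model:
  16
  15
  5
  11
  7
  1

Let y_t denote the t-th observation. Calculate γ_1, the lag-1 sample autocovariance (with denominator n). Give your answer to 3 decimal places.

Mean ȳ = (16 + 15 + 5 + 11 + 7 + 1)/6 = 9.1667
Deviations: 6.8333, 5.8333, -4.1667, 1.8333, -2.1667, -8.1667
Σ_{t=1}^{5}(y_t−ȳ)(y_{t+1}−ȳ) = 21.6389
γ_1 = 21.6389 / 6 = 3.606

3.606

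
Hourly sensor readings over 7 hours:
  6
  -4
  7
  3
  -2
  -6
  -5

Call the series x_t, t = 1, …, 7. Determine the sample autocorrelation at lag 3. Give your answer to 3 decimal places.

-0.175

Mean x̄ = (6 − 4 + 7 + 3 − 2 − 6 − 5)/7 = -0.1429
Deviations from mean: 6.1429, -3.8571, 7.1429, 3.1429, -1.8571, -5.8571, -4.8571
Numerator Σ_{t=1}^{4}(x_t−x̄)(x_{t+3}−x̄) = -30.6327
Denominator Σ(x_t−x̄)² = 174.8571
r_3 = -30.6327 / 174.8571 = -0.175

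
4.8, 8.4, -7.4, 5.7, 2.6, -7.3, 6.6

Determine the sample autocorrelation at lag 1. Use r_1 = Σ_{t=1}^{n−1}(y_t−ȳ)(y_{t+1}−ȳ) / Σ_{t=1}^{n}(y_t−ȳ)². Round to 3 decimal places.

-0.479

Mean ȳ = (4.8 + 8.4 − 7.4 + 5.7 + 2.6 − 7.3 + 6.6)/7 = 1.9143
Deviations from mean: 2.8857, 6.4857, -9.3143, 3.7857, 0.6857, -9.2143, 4.6857
Σ(y_t−ȳ)(y_{t+1}−ȳ) = (18.7159) + (-60.4098) + (-35.2612) + (2.5959) + (-6.3184) + (-43.1755) = -123.8531
Denominator Σ(y_t−ȳ)² = 258.8086
r_1 = -123.8531 / 258.8086 = -0.479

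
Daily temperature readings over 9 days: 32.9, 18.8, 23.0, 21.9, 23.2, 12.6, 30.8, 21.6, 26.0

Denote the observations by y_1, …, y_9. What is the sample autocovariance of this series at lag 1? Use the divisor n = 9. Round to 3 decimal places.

-15.162

Mean ȳ = (32.9 + 18.8 + 23.0 + 21.9 + 23.2 + 12.6 + 30.8 + 21.6 + 26.0)/9 = 23.4222
Σ_{t=1}^{8}(y_t−ȳ)(y_{t+1}−ȳ) = -136.4560
γ_1 = -136.4560 / 9 = -15.162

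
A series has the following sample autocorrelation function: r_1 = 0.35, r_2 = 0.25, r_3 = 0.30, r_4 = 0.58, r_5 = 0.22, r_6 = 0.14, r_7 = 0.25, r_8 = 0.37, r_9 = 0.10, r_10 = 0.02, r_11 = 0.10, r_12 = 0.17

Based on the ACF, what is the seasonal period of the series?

The largest autocorrelation is r_4 = 0.58, with a weaker echo at lag 8 (0.37); the remaining lags stay at or below 0.35. The elevated value at lag 1 (0.35), dropping to 0.25 at lag 2, reflects decaying short-term dependence rather than seasonality.
The dominant spike at lag 4 indicates a seasonal period of 4.

4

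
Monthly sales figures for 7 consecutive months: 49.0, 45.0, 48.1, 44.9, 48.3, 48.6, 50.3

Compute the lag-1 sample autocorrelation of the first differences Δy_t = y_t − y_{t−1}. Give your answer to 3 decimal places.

First differences Δy: -4.0, 3.1, -3.2, 3.4, 0.3, 1.7
Mean of differences = 0.2167
Numerator Σ(Δy_t−Δȳ)(Δy_{t+1}−Δȳ) = -32.4969
Denominator Σ(Δy_t−Δȳ)² = 50.1083
r_1(Δy) = -32.4969 / 50.1083 = -0.649

-0.649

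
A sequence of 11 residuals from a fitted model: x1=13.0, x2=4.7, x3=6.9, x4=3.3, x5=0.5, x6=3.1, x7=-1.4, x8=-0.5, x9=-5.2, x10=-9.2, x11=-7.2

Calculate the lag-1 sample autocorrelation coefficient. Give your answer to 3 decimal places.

0.549

Mean x̄ = (13.0 + 4.7 + 6.9 + 3.3 + 0.5 + 3.1 − 1.4 − 0.5 − 5.2 − 9.2 − 7.2)/11 = 0.7273
Numerator Σ_{t=1}^{10}(x_t−x̄)(x_{t+1}−x̄) = 230.4111
Denominator Σ(x_t−x̄)² = 419.3618
r_1 = 230.4111 / 419.3618 = 0.549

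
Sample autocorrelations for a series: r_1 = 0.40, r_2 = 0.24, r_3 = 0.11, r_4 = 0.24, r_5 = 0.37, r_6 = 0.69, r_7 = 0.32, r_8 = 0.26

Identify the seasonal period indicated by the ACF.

6

The largest autocorrelation is r_6 = 0.69; the remaining lags stay at or below 0.40. The elevated value at lag 1 (0.40), dropping to 0.24 at lag 2, reflects decaying short-term dependence rather than seasonality.
The dominant spike at lag 6 indicates a seasonal period of 6.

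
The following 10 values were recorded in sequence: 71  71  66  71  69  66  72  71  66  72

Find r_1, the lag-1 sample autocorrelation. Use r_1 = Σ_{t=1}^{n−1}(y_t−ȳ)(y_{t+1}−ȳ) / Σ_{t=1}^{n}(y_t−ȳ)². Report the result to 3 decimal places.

-0.449

Mean ȳ = (71 + 71 + 66 + 71 + 69 + 66 + 72 + 71 + 66 + 72)/10 = 69.5000
Numerator Σ_{t=1}^{9}(y_t−ȳ)(y_{t+1}−ȳ) = -26.2500
Denominator Σ(y_t−ȳ)² = 58.5000
r_1 = -26.2500 / 58.5000 = -0.449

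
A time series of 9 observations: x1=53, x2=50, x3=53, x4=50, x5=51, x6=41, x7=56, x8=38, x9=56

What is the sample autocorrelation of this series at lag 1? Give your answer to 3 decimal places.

-0.664

Mean x̄ = (53 + 50 + 53 + 50 + 51 + 41 + 56 + 38 + 56)/9 = 49.7778
Numerator Σ_{t=1}^{8}(x_t−x̄)(x_{t+1}−x̄) = -209.4938
Denominator Σ(x_t−x̄)² = 315.5556
r_1 = -209.4938 / 315.5556 = -0.664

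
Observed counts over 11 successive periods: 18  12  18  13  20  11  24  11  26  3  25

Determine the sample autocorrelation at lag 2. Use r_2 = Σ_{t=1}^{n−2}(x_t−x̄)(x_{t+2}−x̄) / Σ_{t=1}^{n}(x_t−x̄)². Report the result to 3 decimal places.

Mean x̄ = (18 + 12 + 18 + 13 + 20 + 11 + 24 + 11 + 26 + 3 + 25)/11 = 16.4545
Numerator Σ_{t=1}^{9}(x_t−x̄)(x_{t+2}−x̄) = 325.5868
Denominator Σ(x_t−x̄)² = 510.7273
r_2 = 325.5868 / 510.7273 = 0.637

0.637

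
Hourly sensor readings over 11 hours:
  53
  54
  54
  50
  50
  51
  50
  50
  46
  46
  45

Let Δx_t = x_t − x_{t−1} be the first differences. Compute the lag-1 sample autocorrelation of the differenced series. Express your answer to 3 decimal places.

-0.272

First differences Δx: 1, 0, -4, 0, 1, -1, 0, -4, 0, -1
Mean of differences = -0.8000
Numerator Σ(Δx_t−Δx̄)(Δx_{t+1}−Δx̄) = -8.0400
Denominator Σ(Δx_t−Δx̄)² = 29.6000
r_1(Δx) = -8.0400 / 29.6000 = -0.272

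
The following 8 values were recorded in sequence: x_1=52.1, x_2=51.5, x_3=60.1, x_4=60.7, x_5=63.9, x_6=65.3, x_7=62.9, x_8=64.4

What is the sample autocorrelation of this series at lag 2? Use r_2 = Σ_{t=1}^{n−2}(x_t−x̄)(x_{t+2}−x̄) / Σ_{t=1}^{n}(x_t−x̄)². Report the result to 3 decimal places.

Mean x̄ = (52.1 + 51.5 + 60.1 + 60.7 + 63.9 + 65.3 + 62.9 + 64.4)/8 = 60.1125
Deviations from mean: -8.0125, -8.6125, -0.0125, 0.5875, 3.7875, 5.1875, 2.7875, 4.2875
Numerator Σ_{t=1}^{6}(x_t−x̄)(x_{t+2}−x̄) = 30.8397
Denominator Σ(x_t−x̄)² = 206.1288
r_2 = 30.8397 / 206.1288 = 0.150

0.150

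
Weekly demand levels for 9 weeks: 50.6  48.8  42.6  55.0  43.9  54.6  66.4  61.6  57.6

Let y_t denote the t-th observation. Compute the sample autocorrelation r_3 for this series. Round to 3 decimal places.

Mean ȳ = (50.6 + 48.8 + 42.6 + 55.0 + 43.9 + 54.6 + 66.4 + 61.6 + 57.6)/9 = 53.4556
Numerator Σ_{t=1}^{6}(y_t−ȳ)(y_{t+3}−ȳ) = -25.4370
Denominator Σ(y_t−ȳ)² = 493.7422
r_3 = -25.4370 / 493.7422 = -0.052

-0.052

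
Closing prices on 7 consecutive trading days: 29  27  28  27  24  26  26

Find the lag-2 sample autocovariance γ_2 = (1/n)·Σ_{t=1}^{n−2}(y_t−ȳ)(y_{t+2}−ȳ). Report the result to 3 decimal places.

0.181

Mean ȳ = (29 + 27 + 28 + 27 + 24 + 26 + 26)/7 = 26.7143
Σ_{t=1}^{5}(y_t−ȳ)(y_{t+2}−ȳ) = 1.2653
γ_2 = 1.2653 / 7 = 0.181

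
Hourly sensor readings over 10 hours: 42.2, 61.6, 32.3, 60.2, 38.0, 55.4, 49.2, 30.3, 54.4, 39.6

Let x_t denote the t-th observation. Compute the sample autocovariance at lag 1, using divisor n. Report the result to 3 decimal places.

Mean x̄ = (42.2 + 61.6 + 32.3 + 60.2 + 38.0 + 55.4 + 49.2 + 30.3 + 54.4 + 39.6)/10 = 46.3200
Σ_{t=1}^{9}(x_t−x̄)(x_{t+1}−x̄) = -866.5304
γ_1 = -866.5304 / 10 = -86.653

-86.653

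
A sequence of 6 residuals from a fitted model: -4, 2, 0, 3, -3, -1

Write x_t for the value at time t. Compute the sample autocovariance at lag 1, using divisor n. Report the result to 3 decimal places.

-2.208

Mean x̄ = (-4 + 2 + 0 + 3 − 3 − 1)/6 = -0.5000
Deviations: -3.5000, 2.5000, 0.5000, 3.5000, -2.5000, -0.5000
Σ_{t=1}^{5}(x_t−x̄)(x_{t+1}−x̄) = -13.2500
γ_1 = -13.2500 / 6 = -2.208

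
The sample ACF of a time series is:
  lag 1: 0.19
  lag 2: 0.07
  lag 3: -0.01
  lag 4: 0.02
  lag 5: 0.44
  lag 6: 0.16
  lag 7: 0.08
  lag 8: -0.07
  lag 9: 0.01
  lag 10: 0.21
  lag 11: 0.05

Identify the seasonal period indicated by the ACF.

The largest autocorrelation is r_5 = 0.44, with a weaker echo at lag 10 (0.21); the remaining lags stay at or below 0.19.
The dominant spike at lag 5 indicates a seasonal period of 5.

5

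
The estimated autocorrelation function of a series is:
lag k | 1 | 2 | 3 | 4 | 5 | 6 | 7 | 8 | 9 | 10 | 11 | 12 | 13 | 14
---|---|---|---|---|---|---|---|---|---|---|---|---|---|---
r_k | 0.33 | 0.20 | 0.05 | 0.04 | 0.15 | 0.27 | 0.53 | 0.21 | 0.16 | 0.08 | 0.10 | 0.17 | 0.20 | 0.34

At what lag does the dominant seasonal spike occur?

The largest autocorrelation is r_7 = 0.53, with a weaker echo at lag 14 (0.34); the remaining lags stay at or below 0.33. The elevated value at lag 1 (0.33), dropping to 0.20 at lag 2, reflects decaying short-term dependence rather than seasonality.
The dominant spike at lag 7 indicates a seasonal period of 7.

7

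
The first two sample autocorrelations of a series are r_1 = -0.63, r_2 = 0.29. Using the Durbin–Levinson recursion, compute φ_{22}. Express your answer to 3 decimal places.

φ_{22} = (r_2 − r_1²) / (1 − r_1²)
r_1² = (-0.63)² = 0.3969
Numerator = 0.29 − 0.3969 = -0.1069; denominator = 1 − 0.3969 = 0.6031
φ_{22} = -0.1069 / 0.6031 = -0.177

-0.177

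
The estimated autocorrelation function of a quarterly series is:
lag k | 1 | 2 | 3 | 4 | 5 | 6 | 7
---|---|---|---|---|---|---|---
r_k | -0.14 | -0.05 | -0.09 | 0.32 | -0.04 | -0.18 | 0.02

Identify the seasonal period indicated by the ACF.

4

The largest autocorrelation is r_4 = 0.32; the remaining lags stay at or below 0.02.
The dominant spike at lag 4 indicates a seasonal period of 4.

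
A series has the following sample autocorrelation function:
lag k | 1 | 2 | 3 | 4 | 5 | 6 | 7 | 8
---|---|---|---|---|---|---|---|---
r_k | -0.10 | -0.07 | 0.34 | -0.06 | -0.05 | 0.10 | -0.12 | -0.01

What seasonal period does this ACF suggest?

The largest autocorrelation is r_3 = 0.34; the remaining lags stay at or below 0.10.
The dominant spike at lag 3 indicates a seasonal period of 3.

3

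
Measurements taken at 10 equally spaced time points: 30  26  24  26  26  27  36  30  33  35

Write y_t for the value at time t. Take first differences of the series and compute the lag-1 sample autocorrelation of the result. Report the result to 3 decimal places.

-0.376

First differences Δy: -4, -2, 2, 0, 1, 9, -6, 3, 2
Mean of differences = 0.5556
Numerator Σ(Δy_t−Δȳ)(Δy_{t+1}−Δȳ) = -57.1975
Denominator Σ(Δy_t−Δȳ)² = 152.2222
r_1(Δy) = -57.1975 / 152.2222 = -0.376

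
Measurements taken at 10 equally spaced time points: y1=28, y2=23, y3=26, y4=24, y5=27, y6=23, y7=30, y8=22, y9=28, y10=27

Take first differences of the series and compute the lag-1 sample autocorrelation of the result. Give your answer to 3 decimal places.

-0.829

First differences Δy: -5, 3, -2, 3, -4, 7, -8, 6, -1
Mean of differences = -0.1111
Numerator Σ(Δy_t−Δȳ)(Δy_{t+1}−Δȳ) = -176.4568
Denominator Σ(Δy_t−Δȳ)² = 212.8889
r_1(Δy) = -176.4568 / 212.8889 = -0.829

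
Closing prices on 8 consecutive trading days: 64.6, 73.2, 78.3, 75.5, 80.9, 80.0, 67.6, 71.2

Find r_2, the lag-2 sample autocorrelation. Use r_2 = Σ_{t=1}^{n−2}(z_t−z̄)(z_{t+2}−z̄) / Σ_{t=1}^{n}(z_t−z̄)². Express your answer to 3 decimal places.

Mean z̄ = (64.6 + 73.2 + 78.3 + 75.5 + 80.9 + 80.0 + 67.6 + 71.2)/8 = 73.9125
Deviations from mean: -9.3125, -0.7125, 4.3875, 1.5875, 6.9875, 6.0875, -6.3125, -2.7125
Σ(z_t−z̄)(z_{t+2}−z̄) = (-40.8586) + (-1.1311) + (30.6577) + (9.6639) + (-44.1086) + (-16.5123) = -62.2891
Denominator Σ(z_t−z̄)² = 242.0888
r_2 = -62.2891 / 242.0888 = -0.257

-0.257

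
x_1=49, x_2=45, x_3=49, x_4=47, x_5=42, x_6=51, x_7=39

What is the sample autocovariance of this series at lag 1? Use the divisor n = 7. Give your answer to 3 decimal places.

Mean x̄ = (49 + 45 + 49 + 47 + 42 + 51 + 39)/7 = 46.0000
Deviations: 3.0000, -1.0000, 3.0000, 1.0000, -4.0000, 5.0000, -7.0000
Σ_{t=1}^{6}(x_t−x̄)(x_{t+1}−x̄) = -62.0000
γ_1 = -62.0000 / 7 = -8.857

-8.857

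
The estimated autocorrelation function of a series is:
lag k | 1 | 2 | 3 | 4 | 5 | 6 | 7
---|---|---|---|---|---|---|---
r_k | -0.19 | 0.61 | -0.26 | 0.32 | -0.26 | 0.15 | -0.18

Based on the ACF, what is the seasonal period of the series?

The largest autocorrelation is r_2 = 0.61, with weaker echoes at lags 4 (0.32) and 6 (0.15); the remaining lags stay at or below -0.18.
The dominant spike at lag 2 indicates a seasonal period of 2.

2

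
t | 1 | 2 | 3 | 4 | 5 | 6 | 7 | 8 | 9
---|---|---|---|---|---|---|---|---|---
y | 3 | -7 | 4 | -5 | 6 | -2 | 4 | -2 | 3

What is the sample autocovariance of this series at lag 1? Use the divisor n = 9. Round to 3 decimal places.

Mean ȳ = (3 − 7 + 4 − 5 + 6 − 2 + 4 − 2 + 3)/9 = 0.4444
Σ_{t=1}^{8}(y_t−ȳ)(y_{t+1}−ȳ) = -132.3086
γ_1 = -132.3086 / 9 = -14.701

-14.701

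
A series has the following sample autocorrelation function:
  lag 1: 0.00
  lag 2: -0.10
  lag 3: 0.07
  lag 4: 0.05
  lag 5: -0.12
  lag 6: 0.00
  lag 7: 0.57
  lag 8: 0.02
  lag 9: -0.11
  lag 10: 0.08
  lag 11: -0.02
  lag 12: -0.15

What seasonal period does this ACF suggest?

7

The largest autocorrelation is r_7 = 0.57; the remaining lags stay at or below 0.08.
The dominant spike at lag 7 indicates a seasonal period of 7.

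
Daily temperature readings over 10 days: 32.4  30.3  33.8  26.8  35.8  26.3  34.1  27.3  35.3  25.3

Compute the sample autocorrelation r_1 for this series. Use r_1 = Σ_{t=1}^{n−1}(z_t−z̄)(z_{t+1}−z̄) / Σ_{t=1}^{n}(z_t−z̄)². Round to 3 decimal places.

Mean z̄ = (32.4 + 30.3 + 33.8 + 26.8 + 35.8 + 26.3 + 34.1 + 27.3 + 35.3 + 25.3)/10 = 30.7400
Numerator Σ_{t=1}^{9}(z_t−z̄)(z_{t+1}−z̄) = -123.5056
Denominator Σ(z_t−z̄)² = 146.6640
r_1 = -123.5056 / 146.6640 = -0.842

-0.842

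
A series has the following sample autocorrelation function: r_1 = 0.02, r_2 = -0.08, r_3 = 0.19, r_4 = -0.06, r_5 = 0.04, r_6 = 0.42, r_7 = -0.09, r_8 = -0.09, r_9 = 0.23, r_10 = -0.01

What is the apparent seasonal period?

6

The largest autocorrelation is r_6 = 0.42; the remaining lags stay at or below 0.23.
The dominant spike at lag 6 indicates a seasonal period of 6.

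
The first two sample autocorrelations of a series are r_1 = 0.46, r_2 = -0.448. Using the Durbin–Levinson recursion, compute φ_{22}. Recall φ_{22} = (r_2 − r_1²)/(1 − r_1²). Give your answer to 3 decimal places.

φ_{22} = (r_2 − r_1²) / (1 − r_1²)
r_1² = (0.46)² = 0.2116
Numerator = -0.448 − 0.2116 = -0.6596; denominator = 1 − 0.2116 = 0.7884
φ_{22} = -0.6596 / 0.7884 = -0.837

-0.837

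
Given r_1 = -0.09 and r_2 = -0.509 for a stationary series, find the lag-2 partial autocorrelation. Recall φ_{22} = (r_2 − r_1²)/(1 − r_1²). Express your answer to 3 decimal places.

-0.521

φ_{22} = (r_2 − r_1²) / (1 − r_1²)
r_1² = (-0.09)² = 0.0081
Numerator = -0.509 − 0.0081 = -0.5171; denominator = 1 − 0.0081 = 0.9919
φ_{22} = -0.5171 / 0.9919 = -0.521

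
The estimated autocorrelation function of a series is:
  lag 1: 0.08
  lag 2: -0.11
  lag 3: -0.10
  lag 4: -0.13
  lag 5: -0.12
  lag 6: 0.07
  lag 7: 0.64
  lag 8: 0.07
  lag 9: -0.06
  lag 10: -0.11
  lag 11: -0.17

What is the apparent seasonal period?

7

The largest autocorrelation is r_7 = 0.64; the remaining lags stay at or below 0.08.
The dominant spike at lag 7 indicates a seasonal period of 7.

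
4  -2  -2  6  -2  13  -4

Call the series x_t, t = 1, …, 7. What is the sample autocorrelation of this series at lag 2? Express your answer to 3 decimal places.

0.264

Mean x̄ = (4 − 2 − 2 + 6 − 2 + 13 − 4)/7 = 1.8571
Deviations from mean: 2.1429, -3.8571, -3.8571, 4.1429, -3.8571, 11.1429, -5.8571
Numerator Σ_{t=1}^{5}(x_t−x̄)(x_{t+2}−x̄) = 59.3878
Denominator Σ(x_t−x̄)² = 224.8571
r_2 = 59.3878 / 224.8571 = 0.264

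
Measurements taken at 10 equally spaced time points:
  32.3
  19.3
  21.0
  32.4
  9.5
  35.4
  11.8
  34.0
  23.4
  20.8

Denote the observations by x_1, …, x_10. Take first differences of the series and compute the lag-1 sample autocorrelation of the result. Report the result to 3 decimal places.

-0.828

First differences Δx: -13.0, 1.7, 11.4, -22.9, 25.9, -23.6, 22.2, -10.6, -2.6
Mean of differences = -1.2778
Numerator Σ(Δx_t−Δx̄)(Δx_{t+1}−Δx̄) = -2196.2038
Denominator Σ(Δx_t−Δx̄)² = 2651.2956
r_1(Δx) = -2196.2038 / 2651.2956 = -0.828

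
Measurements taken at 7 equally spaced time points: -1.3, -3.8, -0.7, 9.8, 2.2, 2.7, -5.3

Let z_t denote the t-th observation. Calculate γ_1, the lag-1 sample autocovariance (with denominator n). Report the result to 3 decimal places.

1.203

Mean z̄ = (-1.3 − 3.8 − 0.7 + 9.8 + 2.2 + 2.7 − 5.3)/7 = 0.5143
Σ_{t=1}^{6}(z_t−z̄)(z_{t+1}−z̄) = 8.4198
γ_1 = 8.4198 / 7 = 1.203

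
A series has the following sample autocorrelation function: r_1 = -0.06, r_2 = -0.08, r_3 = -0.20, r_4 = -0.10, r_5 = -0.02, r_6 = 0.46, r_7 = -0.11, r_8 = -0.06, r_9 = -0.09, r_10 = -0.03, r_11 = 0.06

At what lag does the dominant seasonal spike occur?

The largest autocorrelation is r_6 = 0.46; the remaining lags stay at or below 0.06.
The dominant spike at lag 6 indicates a seasonal period of 6.

6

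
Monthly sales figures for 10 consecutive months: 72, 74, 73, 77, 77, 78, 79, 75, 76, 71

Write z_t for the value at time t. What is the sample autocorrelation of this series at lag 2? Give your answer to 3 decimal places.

Mean z̄ = (72 + 74 + 73 + 77 + 77 + 78 + 79 + 75 + 76 + 71)/10 = 75.2000
Numerator Σ_{t=1}^{8}(z_t−z̄)(z_{t+2}−z̄) = 16.1200
Denominator Σ(z_t−z̄)² = 63.6000
r_2 = 16.1200 / 63.6000 = 0.253

0.253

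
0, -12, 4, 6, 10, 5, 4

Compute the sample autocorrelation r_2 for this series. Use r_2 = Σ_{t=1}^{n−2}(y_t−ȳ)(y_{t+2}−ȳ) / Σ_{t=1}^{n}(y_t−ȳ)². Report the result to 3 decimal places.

-0.076

Mean ȳ = (0 − 12 + 4 + 6 + 10 + 5 + 4)/7 = 2.4286
Deviations from mean: -2.4286, -14.4286, 1.5714, 3.5714, 7.5714, 2.5714, 1.5714
Σ(y_t−ȳ)(y_{t+2}−ȳ) = (-3.8163) + (-51.5306) + (11.8980) + (9.1837) + (11.8980) = -22.3673
Denominator Σ(y_t−ȳ)² = 295.7143
r_2 = -22.3673 / 295.7143 = -0.076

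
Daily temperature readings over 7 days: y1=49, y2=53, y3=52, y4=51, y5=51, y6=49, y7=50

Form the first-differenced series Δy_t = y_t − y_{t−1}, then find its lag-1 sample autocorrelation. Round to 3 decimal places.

-0.191

First differences Δy: 4, -1, -1, 0, -2, 1
Mean of differences = 0.1667
Numerator Σ(Δy_t−Δȳ)(Δy_{t+1}−Δȳ) = -4.3611
Denominator Σ(Δy_t−Δȳ)² = 22.8333
r_1(Δy) = -4.3611 / 22.8333 = -0.191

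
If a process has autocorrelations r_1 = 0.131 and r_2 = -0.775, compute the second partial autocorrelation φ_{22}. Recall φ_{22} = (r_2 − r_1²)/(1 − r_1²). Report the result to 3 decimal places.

φ_{22} = (r_2 − r_1²) / (1 − r_1²)
r_1² = (0.131)² = 0.017161
Numerator = -0.775 − 0.0172 = -0.7922; denominator = 1 − 0.0172 = 0.9828
φ_{22} = -0.7922 / 0.9828 = -0.806

-0.806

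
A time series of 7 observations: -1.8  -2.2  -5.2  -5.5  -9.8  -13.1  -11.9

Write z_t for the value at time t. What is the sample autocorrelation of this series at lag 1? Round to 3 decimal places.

Mean z̄ = (-1.8 − 2.2 − 5.2 − 5.5 − 9.8 − 13.1 − 11.9)/7 = -7.0714
Σ(z_t−z̄)(z_{t+1}−z̄) = (25.6794) + (9.1165) + (2.9408) + (-4.2878) + (16.4494) + (29.1094) = 79.0078
Denominator Σ(z_t−z̄)² = 124.5943
r_1 = 79.0078 / 124.5943 = 0.634

0.634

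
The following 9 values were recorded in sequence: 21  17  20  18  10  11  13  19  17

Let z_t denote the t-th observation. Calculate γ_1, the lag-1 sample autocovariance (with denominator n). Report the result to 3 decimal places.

4.982

Mean z̄ = (21 + 17 + 20 + 18 + 10 + 11 + 13 + 19 + 17)/9 = 16.2222
Σ_{t=1}^{8}(z_t−z̄)(z_{t+1}−z̄) = 44.8395
γ_1 = 44.8395 / 9 = 4.982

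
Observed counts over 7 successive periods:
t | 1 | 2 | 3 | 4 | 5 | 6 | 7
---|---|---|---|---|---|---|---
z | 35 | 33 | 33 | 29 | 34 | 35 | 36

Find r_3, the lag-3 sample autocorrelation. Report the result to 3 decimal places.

-0.589

Mean z̄ = (35 + 33 + 33 + 29 + 34 + 35 + 36)/7 = 33.5714
Deviations from mean: 1.4286, -0.5714, -0.5714, -4.5714, 0.4286, 1.4286, 2.4286
Σ(z_t−z̄)(z_{t+3}−z̄) = (-6.5306) + (-0.2449) + (-0.8163) + (-11.1020) = -18.6939
Denominator Σ(z_t−z̄)² = 31.7143
r_3 = -18.6939 / 31.7143 = -0.589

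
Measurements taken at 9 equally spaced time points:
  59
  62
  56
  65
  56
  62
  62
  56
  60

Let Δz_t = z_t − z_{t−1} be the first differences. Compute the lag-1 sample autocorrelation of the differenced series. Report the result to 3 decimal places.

First differences Δz: 3, -6, 9, -9, 6, 0, -6, 4
Mean of differences = 0.1250
Numerator Σ(Δz_t−Δz̄)(Δz_{t+1}−Δz̄) = -230.2656
Denominator Σ(Δz_t−Δz̄)² = 294.8750
r_1(Δz) = -230.2656 / 294.8750 = -0.781

-0.781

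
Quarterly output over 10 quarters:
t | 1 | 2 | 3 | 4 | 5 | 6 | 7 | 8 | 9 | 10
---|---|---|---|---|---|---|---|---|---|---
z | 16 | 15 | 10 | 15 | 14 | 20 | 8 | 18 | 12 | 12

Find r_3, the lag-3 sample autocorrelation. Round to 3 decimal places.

-0.237

Mean z̄ = (16 + 15 + 10 + 15 + 14 + 20 + 8 + 18 + 12 + 12)/10 = 14.0000
Numerator Σ_{t=1}^{7}(z_t−z̄)(z_{t+3}−z̄) = -28.0000
Denominator Σ(z_t−z̄)² = 118.0000
r_3 = -28.0000 / 118.0000 = -0.237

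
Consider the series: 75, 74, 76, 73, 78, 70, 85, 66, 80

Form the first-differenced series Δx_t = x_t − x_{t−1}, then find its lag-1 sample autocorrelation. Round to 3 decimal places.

First differences Δx: -1, 2, -3, 5, -8, 15, -19, 14
Mean of differences = 0.6250
Numerator Σ(Δx_t−Δx̄)(Δx_{t+1}−Δx̄) = -729.3906
Denominator Σ(Δx_t−Δx̄)² = 881.8750
r_1(Δx) = -729.3906 / 881.8750 = -0.827

-0.827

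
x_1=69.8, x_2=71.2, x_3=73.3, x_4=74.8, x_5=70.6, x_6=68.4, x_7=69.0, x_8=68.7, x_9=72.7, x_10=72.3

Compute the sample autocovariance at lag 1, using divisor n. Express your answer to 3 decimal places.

1.652

Mean x̄ = (69.8 + 71.2 + 73.3 + 74.8 + 70.6 + 68.4 + 69.0 + 68.7 + 72.7 + 72.3)/10 = 71.0800
Σ_{t=1}^{9}(x_t−x̄)(x_{t+1}−x̄) = 16.5176
γ_1 = 16.5176 / 10 = 1.652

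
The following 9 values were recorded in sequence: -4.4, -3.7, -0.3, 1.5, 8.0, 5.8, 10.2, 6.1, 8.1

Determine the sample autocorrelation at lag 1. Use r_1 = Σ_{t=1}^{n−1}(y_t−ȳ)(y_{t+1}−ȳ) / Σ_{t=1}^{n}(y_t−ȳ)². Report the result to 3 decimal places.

0.598

Mean ȳ = (-4.4 − 3.7 − 0.3 + 1.5 + 8.0 + 5.8 + 10.2 + 6.1 + 8.1)/9 = 3.4778
Numerator Σ_{t=1}^{8}(y_t−ȳ)(y_{t+1}−ȳ) = 138.0484
Denominator Σ(y_t−ȳ)² = 231.0356
r_1 = 138.0484 / 231.0356 = 0.598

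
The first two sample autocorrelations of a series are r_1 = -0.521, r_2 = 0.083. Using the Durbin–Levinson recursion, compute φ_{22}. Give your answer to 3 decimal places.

φ_{22} = (r_2 − r_1²) / (1 − r_1²)
r_1² = (-0.521)² = 0.271441
Numerator = 0.083 − 0.2714 = -0.1884; denominator = 1 − 0.2714 = 0.7286
φ_{22} = -0.1884 / 0.7286 = -0.259

-0.259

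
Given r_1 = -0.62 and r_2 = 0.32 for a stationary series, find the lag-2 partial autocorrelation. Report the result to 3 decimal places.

φ_{22} = (r_2 − r_1²) / (1 − r_1²)
r_1² = (-0.62)² = 0.3844
Numerator = 0.32 − 0.3844 = -0.0644; denominator = 1 − 0.3844 = 0.6156
φ_{22} = -0.0644 / 0.6156 = -0.105

-0.105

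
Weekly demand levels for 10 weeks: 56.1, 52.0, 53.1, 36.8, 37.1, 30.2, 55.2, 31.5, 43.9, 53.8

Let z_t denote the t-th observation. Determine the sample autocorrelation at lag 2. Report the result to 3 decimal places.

0.082

Mean z̄ = (56.1 + 52.0 + 53.1 + 36.8 + 37.1 + 30.2 + 55.2 + 31.5 + 43.9 + 53.8)/10 = 44.9700
Numerator Σ_{t=1}^{8}(z_t−z̄)(z_{t+2}−z̄) = 78.2952
Denominator Σ(z_t−z̄)² = 951.4410
r_2 = 78.2952 / 951.4410 = 0.082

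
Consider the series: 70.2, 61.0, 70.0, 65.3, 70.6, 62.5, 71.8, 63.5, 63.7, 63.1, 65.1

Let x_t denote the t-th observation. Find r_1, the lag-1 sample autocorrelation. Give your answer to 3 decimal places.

Mean x̄ = (70.2 + 61.0 + 70.0 + 65.3 + 70.6 + 62.5 + 71.8 + 63.5 + 63.7 + 63.1 + 65.1)/11 = 66.0727
Numerator Σ_{t=1}^{10}(x_t−x̄)(x_{t+1}−x̄) = -82.7135
Denominator Σ(x_t−x̄)² = 146.8818
r_1 = -82.7135 / 146.8818 = -0.563

-0.563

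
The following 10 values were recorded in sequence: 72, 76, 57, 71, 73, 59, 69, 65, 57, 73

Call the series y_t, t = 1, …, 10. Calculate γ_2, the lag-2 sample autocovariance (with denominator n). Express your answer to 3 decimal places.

Mean ȳ = (72 + 76 + 57 + 71 + 73 + 59 + 69 + 65 + 57 + 73)/10 = 67.2000
Σ_{t=1}^{8}(y_t−ȳ)(y_{t+2}−ȳ) = -108.4800
γ_2 = -108.4800 / 10 = -10.848

-10.848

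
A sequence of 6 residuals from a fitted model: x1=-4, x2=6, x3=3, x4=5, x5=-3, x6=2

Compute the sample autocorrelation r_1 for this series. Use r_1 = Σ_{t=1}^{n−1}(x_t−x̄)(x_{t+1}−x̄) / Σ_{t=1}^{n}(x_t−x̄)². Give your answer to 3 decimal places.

-0.360

Mean x̄ = (-4 + 6 + 3 + 5 − 3 + 2)/6 = 1.5000
Deviations from mean: -5.5000, 4.5000, 1.5000, 3.5000, -4.5000, 0.5000
Numerator Σ_{t=1}^{5}(x_t−x̄)(x_{t+1}−x̄) = -30.7500
Denominator Σ(x_t−x̄)² = 85.5000
r_1 = -30.7500 / 85.5000 = -0.360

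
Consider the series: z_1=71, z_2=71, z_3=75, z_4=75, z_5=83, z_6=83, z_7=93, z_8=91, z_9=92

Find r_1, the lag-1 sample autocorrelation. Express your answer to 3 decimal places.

0.684

Mean z̄ = (71 + 71 + 75 + 75 + 83 + 83 + 93 + 91 + 92)/9 = 81.5556
Numerator Σ_{t=1}^{8}(z_t−z̄)(z_{t+1}−z̄) = 439.4691
Denominator Σ(z_t−z̄)² = 642.2222
r_1 = 439.4691 / 642.2222 = 0.684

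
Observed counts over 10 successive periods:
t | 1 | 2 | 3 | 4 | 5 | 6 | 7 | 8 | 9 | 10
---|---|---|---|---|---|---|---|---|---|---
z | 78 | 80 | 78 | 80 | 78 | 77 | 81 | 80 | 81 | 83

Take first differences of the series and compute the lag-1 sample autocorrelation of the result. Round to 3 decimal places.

First differences Δz: 2, -2, 2, -2, -1, 4, -1, 1, 2
Mean of differences = 0.5556
Numerator Σ(Δz_t−Δz̄)(Δz_{t+1}−Δz̄) = -17.8642
Denominator Σ(Δz_t−Δz̄)² = 36.2222
r_1(Δz) = -17.8642 / 36.2222 = -0.493

-0.493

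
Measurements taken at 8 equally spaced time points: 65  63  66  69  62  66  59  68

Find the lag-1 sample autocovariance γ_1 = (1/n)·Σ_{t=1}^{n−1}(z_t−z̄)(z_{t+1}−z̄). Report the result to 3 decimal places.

-4.789

Mean z̄ = (65 + 63 + 66 + 69 + 62 + 66 + 59 + 68)/8 = 64.7500
Deviations: 0.2500, -1.7500, 1.2500, 4.2500, -2.7500, 1.2500, -5.7500, 3.2500
Σ_{t=1}^{7}(z_t−z̄)(z_{t+1}−z̄) = -38.3125
γ_1 = -38.3125 / 8 = -4.789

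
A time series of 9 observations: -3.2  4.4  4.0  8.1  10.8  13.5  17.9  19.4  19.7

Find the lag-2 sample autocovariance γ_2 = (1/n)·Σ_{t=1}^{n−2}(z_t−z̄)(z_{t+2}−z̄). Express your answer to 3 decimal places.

21.280

Mean z̄ = (-3.2 + 4.4 + 4.0 + 8.1 + 10.8 + 13.5 + 17.9 + 19.4 + 19.7)/9 = 10.5111
Σ_{t=1}^{7}(z_t−z̄)(z_{t+2}−z̄) = 191.5198
γ_2 = 191.5198 / 9 = 21.280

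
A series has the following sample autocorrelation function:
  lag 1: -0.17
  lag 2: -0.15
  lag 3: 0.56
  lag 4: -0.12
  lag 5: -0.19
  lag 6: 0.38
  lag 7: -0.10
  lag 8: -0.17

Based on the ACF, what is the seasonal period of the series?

3

The largest autocorrelation is r_3 = 0.56, with a weaker echo at lag 6 (0.38); the remaining lags stay at or below -0.10.
The dominant spike at lag 3 indicates a seasonal period of 3.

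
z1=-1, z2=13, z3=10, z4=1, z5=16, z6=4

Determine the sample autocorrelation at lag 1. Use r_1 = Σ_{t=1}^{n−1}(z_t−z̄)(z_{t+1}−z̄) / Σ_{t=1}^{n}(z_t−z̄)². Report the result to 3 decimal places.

-0.558

Mean z̄ = (-1 + 13 + 10 + 1 + 16 + 4)/6 = 7.1667
Numerator Σ_{t=1}^{5}(z_t−z̄)(z_{t+1}−z̄) = -131.0278
Denominator Σ(z_t−z̄)² = 234.8333
r_1 = -131.0278 / 234.8333 = -0.558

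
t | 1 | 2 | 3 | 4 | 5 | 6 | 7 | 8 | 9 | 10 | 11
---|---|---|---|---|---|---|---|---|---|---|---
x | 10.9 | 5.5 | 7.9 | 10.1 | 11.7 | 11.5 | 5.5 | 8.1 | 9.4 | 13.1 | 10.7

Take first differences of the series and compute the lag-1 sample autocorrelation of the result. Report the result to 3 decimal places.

First differences Δx: -5.4, 2.4, 2.2, 1.6, -0.2, -6.0, 2.6, 1.3, 3.7, -2.4
Mean of differences = -0.0200
Numerator Σ(Δx_t−Δx̄)(Δx_{t+1}−Δx̄) = -19.4184
Denominator Σ(Δx_t−Δx̄)² = 106.2560
r_1(Δx) = -19.4184 / 106.2560 = -0.183

-0.183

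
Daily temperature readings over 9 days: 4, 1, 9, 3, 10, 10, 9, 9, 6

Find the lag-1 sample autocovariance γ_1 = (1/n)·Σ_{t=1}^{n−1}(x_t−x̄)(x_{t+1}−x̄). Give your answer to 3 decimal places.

0.377

Mean x̄ = (4 + 1 + 9 + 3 + 10 + 10 + 9 + 9 + 6)/9 = 6.7778
Σ_{t=1}^{8}(x_t−x̄)(x_{t+1}−x̄) = 3.3951
γ_1 = 3.3951 / 9 = 0.377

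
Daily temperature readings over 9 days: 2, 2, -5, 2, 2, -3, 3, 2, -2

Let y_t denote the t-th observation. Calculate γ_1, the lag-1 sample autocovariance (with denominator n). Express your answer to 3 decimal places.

-2.901

Mean ȳ = (2 + 2 − 5 + 2 + 2 − 3 + 3 + 2 − 2)/9 = 0.3333
Σ_{t=1}^{8}(y_t−ȳ)(y_{t+1}−ȳ) = -26.1111
γ_1 = -26.1111 / 9 = -2.901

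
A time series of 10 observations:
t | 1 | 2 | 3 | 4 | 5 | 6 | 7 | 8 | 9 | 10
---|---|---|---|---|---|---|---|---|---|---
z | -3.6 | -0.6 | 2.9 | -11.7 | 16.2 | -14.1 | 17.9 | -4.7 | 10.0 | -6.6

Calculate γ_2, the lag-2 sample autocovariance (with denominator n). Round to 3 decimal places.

Mean z̄ = (-3.6 − 0.6 + 2.9 − 11.7 + 16.2 − 14.1 + 17.9 − 4.7 + 10.0 − 6.6)/10 = 0.5700
Σ_{t=1}^{8}(z_t−z̄)(z_{t+2}−z̄) = 770.4452
γ_2 = 770.4452 / 10 = 77.045

77.045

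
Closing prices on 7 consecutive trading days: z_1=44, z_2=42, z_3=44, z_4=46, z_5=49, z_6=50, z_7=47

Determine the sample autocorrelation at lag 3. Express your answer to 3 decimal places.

-0.400

Mean z̄ = (44 + 42 + 44 + 46 + 49 + 50 + 47)/7 = 46.0000
Deviations from mean: -2.0000, -4.0000, -2.0000, 0.0000, 3.0000, 4.0000, 1.0000
Σ(z_t−z̄)(z_{t+3}−z̄) = (0.0000) + (-12.0000) + (-8.0000) + (0.0000) = -20.0000
Denominator Σ(z_t−z̄)² = 50.0000
r_3 = -20.0000 / 50.0000 = -0.400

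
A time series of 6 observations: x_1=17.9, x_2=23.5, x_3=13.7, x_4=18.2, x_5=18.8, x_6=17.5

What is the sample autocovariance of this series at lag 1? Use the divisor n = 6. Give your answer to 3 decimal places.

Mean x̄ = (17.9 + 23.5 + 13.7 + 18.2 + 18.8 + 17.5)/6 = 18.2667
Σ_{t=1}^{5}(x_t−x̄)(x_{t+1}−x̄) = -25.9578
γ_1 = -25.9578 / 6 = -4.326

-4.326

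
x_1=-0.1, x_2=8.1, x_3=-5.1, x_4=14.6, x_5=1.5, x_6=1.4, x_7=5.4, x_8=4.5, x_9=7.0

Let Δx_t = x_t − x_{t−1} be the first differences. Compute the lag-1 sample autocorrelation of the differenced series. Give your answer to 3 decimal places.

First differences Δx: 8.2, -13.2, 19.7, -13.1, -0.1, 4.0, -0.9, 2.5
Mean of differences = 0.8875
Numerator Σ(Δx_t−Δx̄)(Δx_{t+1}−Δx̄) = -628.8827
Denominator Σ(Δx_t−Δx̄)² = 817.9488
r_1(Δx) = -628.8827 / 817.9488 = -0.769

-0.769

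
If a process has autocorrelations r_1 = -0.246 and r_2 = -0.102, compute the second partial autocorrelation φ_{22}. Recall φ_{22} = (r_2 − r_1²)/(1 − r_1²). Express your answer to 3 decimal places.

φ_{22} = (r_2 − r_1²) / (1 − r_1²)
r_1² = (-0.246)² = 0.060516
Numerator = -0.102 − 0.0605 = -0.1625; denominator = 1 − 0.0605 = 0.9395
φ_{22} = -0.1625 / 0.9395 = -0.173

-0.173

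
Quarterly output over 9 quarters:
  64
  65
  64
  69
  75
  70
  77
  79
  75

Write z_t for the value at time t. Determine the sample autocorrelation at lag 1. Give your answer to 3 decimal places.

0.591

Mean z̄ = (64 + 65 + 64 + 69 + 75 + 70 + 77 + 79 + 75)/9 = 70.8889
Numerator Σ_{t=1}^{8}(z_t−z̄)(z_{t+1}−z̄) = 160.2099
Denominator Σ(z_t−z̄)² = 270.8889
r_1 = 160.2099 / 270.8889 = 0.591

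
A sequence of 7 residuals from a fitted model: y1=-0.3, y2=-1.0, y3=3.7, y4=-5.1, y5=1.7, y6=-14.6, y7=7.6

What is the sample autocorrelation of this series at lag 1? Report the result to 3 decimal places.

Mean ȳ = (-0.3 − 1.0 + 3.7 − 5.1 + 1.7 − 14.6 + 7.6)/7 = -1.1429
Σ(y_t−ȳ)(y_{t+1}−ȳ) = (0.1204) + (0.6918) + (-19.1639) + (-11.2496) + (-38.2567) + (-117.6539) = -185.5118
Denominator Σ(y_t−ȳ)² = 305.4571
r_1 = -185.5118 / 305.4571 = -0.607

-0.607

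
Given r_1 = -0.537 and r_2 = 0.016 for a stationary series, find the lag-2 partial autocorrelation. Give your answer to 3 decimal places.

φ_{22} = (r_2 − r_1²) / (1 − r_1²)
r_1² = (-0.537)² = 0.288369
Numerator = 0.016 − 0.2884 = -0.2724; denominator = 1 − 0.2884 = 0.7116
φ_{22} = -0.2724 / 0.7116 = -0.383

-0.383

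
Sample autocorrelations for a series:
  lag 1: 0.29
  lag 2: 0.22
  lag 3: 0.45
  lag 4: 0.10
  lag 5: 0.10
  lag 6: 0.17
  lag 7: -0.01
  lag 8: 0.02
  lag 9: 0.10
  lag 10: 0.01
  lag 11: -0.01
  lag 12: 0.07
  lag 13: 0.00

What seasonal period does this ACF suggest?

The largest autocorrelation is r_3 = 0.45; the remaining lags stay at or below 0.29. The elevated value at lag 1 (0.29), dropping to 0.22 at lag 2, reflects decaying short-term dependence rather than seasonality.
The dominant spike at lag 3 indicates a seasonal period of 3.

3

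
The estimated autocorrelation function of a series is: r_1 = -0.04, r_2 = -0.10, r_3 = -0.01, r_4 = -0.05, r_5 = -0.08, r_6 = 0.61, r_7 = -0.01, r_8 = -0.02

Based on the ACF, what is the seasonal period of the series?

6

The largest autocorrelation is r_6 = 0.61; the remaining lags stay at or below -0.01.
The dominant spike at lag 6 indicates a seasonal period of 6.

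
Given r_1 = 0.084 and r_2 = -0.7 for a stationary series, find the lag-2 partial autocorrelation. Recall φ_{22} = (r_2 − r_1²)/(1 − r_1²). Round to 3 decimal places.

-0.712

φ_{22} = (r_2 − r_1²) / (1 − r_1²)
r_1² = (0.084)² = 0.007056
Numerator = -0.7 − 0.0071 = -0.7071; denominator = 1 − 0.0071 = 0.9929
φ_{22} = -0.7071 / 0.9929 = -0.712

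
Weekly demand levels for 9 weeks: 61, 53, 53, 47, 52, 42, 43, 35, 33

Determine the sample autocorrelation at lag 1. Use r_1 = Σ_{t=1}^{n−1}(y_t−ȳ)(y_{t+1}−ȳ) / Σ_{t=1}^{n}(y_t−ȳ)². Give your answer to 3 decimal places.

Mean ȳ = (61 + 53 + 53 + 47 + 52 + 42 + 43 + 35 + 33)/9 = 46.5556
Numerator Σ_{t=1}^{8}(y_t−ȳ)(y_{t+1}−ȳ) = 329.0247
Denominator Σ(y_t−ȳ)² = 672.2222
r_1 = 329.0247 / 672.2222 = 0.489

0.489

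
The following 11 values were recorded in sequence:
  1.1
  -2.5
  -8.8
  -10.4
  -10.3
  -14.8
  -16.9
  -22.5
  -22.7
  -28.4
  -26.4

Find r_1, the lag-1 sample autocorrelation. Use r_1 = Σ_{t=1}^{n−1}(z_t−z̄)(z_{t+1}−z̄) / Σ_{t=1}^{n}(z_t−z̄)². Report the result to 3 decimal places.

0.711

Mean z̄ = (1.1 − 2.5 − 8.8 − 10.4 − 10.3 − 14.8 − 16.9 − 22.5 − 22.7 − 28.4 − 26.4)/11 = -14.7818
Numerator Σ_{t=1}^{10}(z_t−z̄)(z_{t+1}−z̄) = 657.8442
Denominator Σ(z_t−z̄)² = 925.3364
r_1 = 657.8442 / 925.3364 = 0.711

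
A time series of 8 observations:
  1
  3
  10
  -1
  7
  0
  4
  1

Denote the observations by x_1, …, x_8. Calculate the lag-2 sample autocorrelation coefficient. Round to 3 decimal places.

0.359

Mean x̄ = (1 + 3 + 10 − 1 + 7 + 0 + 4 + 1)/8 = 3.1250
Deviations from mean: -2.1250, -0.1250, 6.8750, -4.1250, 3.8750, -3.1250, 0.8750, -2.1250
Σ(x_t−x̄)(x_{t+2}−x̄) = (-14.6094) + (0.5156) + (26.6406) + (12.8906) + (3.3906) + (6.6406) = 35.4688
Denominator Σ(x_t−x̄)² = 98.8750
r_2 = 35.4688 / 98.8750 = 0.359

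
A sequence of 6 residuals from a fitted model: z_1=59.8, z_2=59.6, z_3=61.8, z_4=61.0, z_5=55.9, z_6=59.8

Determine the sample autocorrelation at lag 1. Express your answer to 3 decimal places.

Mean z̄ = (59.8 + 59.6 + 61.8 + 61.0 + 55.9 + 59.8)/6 = 59.6500
Deviations from mean: 0.1500, -0.0500, 2.1500, 1.3500, -3.7500, 0.1500
Σ(z_t−z̄)(z_{t+1}−z̄) = (-0.0075) + (-0.1075) + (2.9025) + (-5.0625) + (-0.5625) = -2.8375
Denominator Σ(z_t−z̄)² = 20.5550
r_1 = -2.8375 / 20.5550 = -0.138

-0.138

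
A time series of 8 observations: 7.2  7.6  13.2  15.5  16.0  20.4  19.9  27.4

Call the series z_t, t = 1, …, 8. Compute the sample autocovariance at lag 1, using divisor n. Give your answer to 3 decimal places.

Mean z̄ = (7.2 + 7.6 + 13.2 + 15.5 + 16.0 + 20.4 + 19.9 + 27.4)/8 = 15.9000
Deviations: -8.7000, -8.3000, -2.7000, -0.4000, 0.1000, 4.5000, 4.0000, 11.5000
Σ_{t=1}^{7}(z_t−z̄)(z_{t+1}−z̄) = 160.1100
γ_1 = 160.1100 / 8 = 20.014

20.014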